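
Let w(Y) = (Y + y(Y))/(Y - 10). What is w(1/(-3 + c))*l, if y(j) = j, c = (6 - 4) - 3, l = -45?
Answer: -90/41 ≈ -2.1951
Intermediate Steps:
c = -1 (c = 2 - 3 = -1)
w(Y) = 2*Y/(-10 + Y) (w(Y) = (Y + Y)/(Y - 10) = (2*Y)/(-10 + Y) = 2*Y/(-10 + Y))
w(1/(-3 + c))*l = (2/((-3 - 1)*(-10 + 1/(-3 - 1))))*(-45) = (2/(-4*(-10 + 1/(-4))))*(-45) = (2*(-¼)/(-10 - ¼))*(-45) = (2*(-¼)/(-41/4))*(-45) = (2*(-¼)*(-4/41))*(-45) = (2/41)*(-45) = -90/41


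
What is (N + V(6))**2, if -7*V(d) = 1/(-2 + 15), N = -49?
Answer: 19891600/8281 ≈ 2402.1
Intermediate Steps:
V(d) = -1/91 (V(d) = -1/(7*(-2 + 15)) = -1/7/13 = -1/7*1/13 = -1/91)
(N + V(6))**2 = (-49 - 1/91)**2 = (-4460/91)**2 = 19891600/8281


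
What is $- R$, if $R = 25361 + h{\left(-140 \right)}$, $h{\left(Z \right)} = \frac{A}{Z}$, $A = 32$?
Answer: $- \frac{887627}{35} \approx -25361.0$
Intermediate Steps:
$h{\left(Z \right)} = \frac{32}{Z}$
$R = \frac{887627}{35}$ ($R = 25361 + \frac{32}{-140} = 25361 + 32 \left(- \frac{1}{140}\right) = 25361 - \frac{8}{35} = \frac{887627}{35} \approx 25361.0$)
$- R = \left(-1\right) \frac{887627}{35} = - \frac{887627}{35}$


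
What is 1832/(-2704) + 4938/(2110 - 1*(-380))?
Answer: 183139/140270 ≈ 1.3056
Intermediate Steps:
1832/(-2704) + 4938/(2110 - 1*(-380)) = 1832*(-1/2704) + 4938/(2110 + 380) = -229/338 + 4938/2490 = -229/338 + 4938*(1/2490) = -229/338 + 823/415 = 183139/140270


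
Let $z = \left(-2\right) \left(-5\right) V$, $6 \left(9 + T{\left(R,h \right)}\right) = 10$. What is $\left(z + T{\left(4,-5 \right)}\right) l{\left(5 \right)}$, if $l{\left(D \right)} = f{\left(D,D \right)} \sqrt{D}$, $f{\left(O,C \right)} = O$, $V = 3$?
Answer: $\frac{340 \sqrt{5}}{3} \approx 253.42$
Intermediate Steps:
$T{\left(R,h \right)} = - \frac{22}{3}$ ($T{\left(R,h \right)} = -9 + \frac{1}{6} \cdot 10 = -9 + \frac{5}{3} = - \frac{22}{3}$)
$z = 30$ ($z = \left(-2\right) \left(-5\right) 3 = 10 \cdot 3 = 30$)
$l{\left(D \right)} = D^{\frac{3}{2}}$ ($l{\left(D \right)} = D \sqrt{D} = D^{\frac{3}{2}}$)
$\left(z + T{\left(4,-5 \right)}\right) l{\left(5 \right)} = \left(30 - \frac{22}{3}\right) 5^{\frac{3}{2}} = \frac{68 \cdot 5 \sqrt{5}}{3} = \frac{340 \sqrt{5}}{3}$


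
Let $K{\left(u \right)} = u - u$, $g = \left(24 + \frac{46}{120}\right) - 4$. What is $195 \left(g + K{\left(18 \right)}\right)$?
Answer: $\frac{15899}{4} \approx 3974.8$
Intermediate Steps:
$g = \frac{1223}{60}$ ($g = \left(24 + 46 \cdot \frac{1}{120}\right) - 4 = \left(24 + \frac{23}{60}\right) - 4 = \frac{1463}{60} - 4 = \frac{1223}{60} \approx 20.383$)
$K{\left(u \right)} = 0$
$195 \left(g + K{\left(18 \right)}\right) = 195 \left(\frac{1223}{60} + 0\right) = 195 \cdot \frac{1223}{60} = \frac{15899}{4}$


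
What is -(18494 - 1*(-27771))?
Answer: -46265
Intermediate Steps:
-(18494 - 1*(-27771)) = -(18494 + 27771) = -1*46265 = -46265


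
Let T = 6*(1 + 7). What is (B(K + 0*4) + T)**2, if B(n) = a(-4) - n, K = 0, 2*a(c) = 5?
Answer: 10201/4 ≈ 2550.3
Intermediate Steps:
a(c) = 5/2 (a(c) = (1/2)*5 = 5/2)
T = 48 (T = 6*8 = 48)
B(n) = 5/2 - n
(B(K + 0*4) + T)**2 = ((5/2 - (0 + 0*4)) + 48)**2 = ((5/2 - (0 + 0)) + 48)**2 = ((5/2 - 1*0) + 48)**2 = ((5/2 + 0) + 48)**2 = (5/2 + 48)**2 = (101/2)**2 = 10201/4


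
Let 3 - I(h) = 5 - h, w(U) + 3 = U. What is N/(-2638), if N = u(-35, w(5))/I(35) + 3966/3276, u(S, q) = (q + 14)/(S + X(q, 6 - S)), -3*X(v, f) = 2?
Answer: -769261/1695289596 ≈ -0.00045376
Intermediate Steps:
w(U) = -3 + U
X(v, f) = -2/3 (X(v, f) = -1/3*2 = -2/3)
I(h) = -2 + h (I(h) = 3 - (5 - h) = 3 + (-5 + h) = -2 + h)
u(S, q) = (14 + q)/(-2/3 + S) (u(S, q) = (q + 14)/(S - 2/3) = (14 + q)/(-2/3 + S))
N = 769261/642642 (N = (3*(14 + (-3 + 5))/(-2 + 3*(-35)))/(-2 + 35) + 3966/3276 = (3*(14 + 2)/(-2 - 105))/33 + 3966*(1/3276) = (3*16/(-107))*(1/33) + 661/546 = (3*(-1/107)*16)*(1/33) + 661/546 = -48/107*1/33 + 661/546 = -16/1177 + 661/546 = 769261/642642 ≈ 1.1970)
N/(-2638) = (769261/642642)/(-2638) = (769261/642642)*(-1/2638) = -769261/1695289596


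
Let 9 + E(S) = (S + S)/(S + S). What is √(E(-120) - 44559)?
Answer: I*√44567 ≈ 211.11*I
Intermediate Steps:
E(S) = -8 (E(S) = -9 + (S + S)/(S + S) = -9 + (2*S)/((2*S)) = -9 + (2*S)*(1/(2*S)) = -9 + 1 = -8)
√(E(-120) - 44559) = √(-8 - 44559) = √(-44567) = I*√44567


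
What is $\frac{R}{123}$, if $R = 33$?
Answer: $\frac{11}{41} \approx 0.26829$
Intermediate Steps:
$\frac{R}{123} = \frac{1}{123} \cdot 33 = \frac{11}{41}$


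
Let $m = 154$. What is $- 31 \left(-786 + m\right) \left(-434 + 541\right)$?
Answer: $2096344$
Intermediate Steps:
$- 31 \left(-786 + m\right) \left(-434 + 541\right) = - 31 \left(-786 + 154\right) \left(-434 + 541\right) = - 31 \left(\left(-632\right) 107\right) = \left(-31\right) \left(-67624\right) = 2096344$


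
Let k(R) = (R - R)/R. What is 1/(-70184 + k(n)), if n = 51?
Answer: -1/70184 ≈ -1.4248e-5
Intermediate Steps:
k(R) = 0 (k(R) = 0/R = 0)
1/(-70184 + k(n)) = 1/(-70184 + 0) = 1/(-70184) = -1/70184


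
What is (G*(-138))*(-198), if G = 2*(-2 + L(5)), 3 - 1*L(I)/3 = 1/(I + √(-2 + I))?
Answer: 345276 + 7452*√3 ≈ 3.5818e+5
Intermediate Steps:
L(I) = 9 - 3/(I + √(-2 + I))
G = -4 + 6*(14 + 3*√3)/(5 + √3) (G = 2*(-2 + 3*(-1 + 3*5 + 3*√(-2 + 5))/(5 + √(-2 + 5))) = 2*(-2 + 3*(-1 + 15 + 3*√3)/(5 + √3)) = 2*(-2 + 3*(14 + 3*√3)/(5 + √3)) = -4 + 6*(14 + 3*√3)/(5 + √3) ≈ 13.109)
(G*(-138))*(-198) = ((139/11 + 3*√3/11)*(-138))*(-198) = (-19182/11 - 414*√3/11)*(-198) = 345276 + 7452*√3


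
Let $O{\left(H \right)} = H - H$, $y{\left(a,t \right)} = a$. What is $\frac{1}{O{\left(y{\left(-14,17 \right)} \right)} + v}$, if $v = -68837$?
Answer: $- \frac{1}{68837} \approx -1.4527 \cdot 10^{-5}$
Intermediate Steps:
$O{\left(H \right)} = 0$
$\frac{1}{O{\left(y{\left(-14,17 \right)} \right)} + v} = \frac{1}{0 - 68837} = \frac{1}{-68837} = - \frac{1}{68837}$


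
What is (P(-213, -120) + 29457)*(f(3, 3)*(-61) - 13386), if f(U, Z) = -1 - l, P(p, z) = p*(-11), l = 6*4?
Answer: -377179800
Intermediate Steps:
l = 24
P(p, z) = -11*p
f(U, Z) = -25 (f(U, Z) = -1 - 1*24 = -1 - 24 = -25)
(P(-213, -120) + 29457)*(f(3, 3)*(-61) - 13386) = (-11*(-213) + 29457)*(-25*(-61) - 13386) = (2343 + 29457)*(1525 - 13386) = 31800*(-11861) = -377179800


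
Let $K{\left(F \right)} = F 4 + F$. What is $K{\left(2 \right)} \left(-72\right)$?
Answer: $-720$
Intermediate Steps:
$K{\left(F \right)} = 5 F$ ($K{\left(F \right)} = 4 F + F = 5 F$)
$K{\left(2 \right)} \left(-72\right) = 5 \cdot 2 \left(-72\right) = 10 \left(-72\right) = -720$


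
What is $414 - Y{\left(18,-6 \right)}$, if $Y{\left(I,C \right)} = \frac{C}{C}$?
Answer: $413$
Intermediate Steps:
$Y{\left(I,C \right)} = 1$
$414 - Y{\left(18,-6 \right)} = 414 - 1 = 413$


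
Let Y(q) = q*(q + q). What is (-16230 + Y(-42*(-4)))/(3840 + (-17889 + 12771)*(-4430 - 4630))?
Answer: 6703/7728820 ≈ 0.00086727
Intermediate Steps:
Y(q) = 2*q**2 (Y(q) = q*(2*q) = 2*q**2)
(-16230 + Y(-42*(-4)))/(3840 + (-17889 + 12771)*(-4430 - 4630)) = (-16230 + 2*(-42*(-4))**2)/(3840 + (-17889 + 12771)*(-4430 - 4630)) = (-16230 + 2*168**2)/(3840 - 5118*(-9060)) = (-16230 + 2*28224)/(3840 + 46369080) = (-16230 + 56448)/46372920 = 40218*(1/46372920) = 6703/7728820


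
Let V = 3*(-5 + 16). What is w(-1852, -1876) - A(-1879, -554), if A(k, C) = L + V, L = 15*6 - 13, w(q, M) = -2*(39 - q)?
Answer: -3892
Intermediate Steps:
w(q, M) = -78 + 2*q
L = 77 (L = 90 - 13 = 77)
V = 33 (V = 3*11 = 33)
A(k, C) = 110 (A(k, C) = 77 + 33 = 110)
w(-1852, -1876) - A(-1879, -554) = (-78 + 2*(-1852)) - 1*110 = (-78 - 3704) - 110 = -3782 - 110 = -3892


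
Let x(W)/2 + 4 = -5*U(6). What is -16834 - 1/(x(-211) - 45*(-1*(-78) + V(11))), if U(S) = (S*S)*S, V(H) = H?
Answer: -103916281/6173 ≈ -16834.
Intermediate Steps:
U(S) = S³ (U(S) = S²*S = S³)
x(W) = -2168 (x(W) = -8 + 2*(-5*6³) = -8 + 2*(-5*216) = -8 + 2*(-1080) = -8 - 2160 = -2168)
-16834 - 1/(x(-211) - 45*(-1*(-78) + V(11))) = -16834 - 1/(-2168 - 45*(-1*(-78) + 11)) = -16834 - 1/(-2168 - 45*(78 + 11)) = -16834 - 1/(-2168 - 45*89) = -16834 - 1/(-2168 - 4005) = -16834 - 1/(-6173) = -16834 - 1*(-1/6173) = -16834 + 1/6173 = -103916281/6173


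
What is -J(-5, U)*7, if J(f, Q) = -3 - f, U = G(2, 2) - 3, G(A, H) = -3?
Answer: -14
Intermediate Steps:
U = -6 (U = -3 - 3 = -6)
-J(-5, U)*7 = -(-3 - 1*(-5))*7 = -(-3 + 5)*7 = -1*2*7 = -2*7 = -14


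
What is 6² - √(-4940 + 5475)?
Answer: 36 - √535 ≈ 12.870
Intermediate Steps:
6² - √(-4940 + 5475) = 36 - √535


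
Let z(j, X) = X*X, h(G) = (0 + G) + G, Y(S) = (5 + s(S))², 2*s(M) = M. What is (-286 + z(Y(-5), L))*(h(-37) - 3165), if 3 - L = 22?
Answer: -242925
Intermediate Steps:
L = -19 (L = 3 - 1*22 = 3 - 22 = -19)
s(M) = M/2
Y(S) = (5 + S/2)²
h(G) = 2*G (h(G) = G + G = 2*G)
z(j, X) = X²
(-286 + z(Y(-5), L))*(h(-37) - 3165) = (-286 + (-19)²)*(2*(-37) - 3165) = (-286 + 361)*(-74 - 3165) = 75*(-3239) = -242925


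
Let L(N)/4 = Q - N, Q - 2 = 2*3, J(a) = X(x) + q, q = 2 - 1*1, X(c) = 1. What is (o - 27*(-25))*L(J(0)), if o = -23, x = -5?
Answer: 15648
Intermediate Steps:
q = 1 (q = 2 - 1 = 1)
J(a) = 2 (J(a) = 1 + 1 = 2)
Q = 8 (Q = 2 + 2*3 = 2 + 6 = 8)
L(N) = 32 - 4*N (L(N) = 4*(8 - N) = 32 - 4*N)
(o - 27*(-25))*L(J(0)) = (-23 - 27*(-25))*(32 - 4*2) = (-23 + 675)*(32 - 8) = 652*24 = 15648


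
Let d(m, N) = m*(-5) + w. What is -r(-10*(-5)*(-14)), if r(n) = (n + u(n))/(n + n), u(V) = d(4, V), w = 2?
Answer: -359/700 ≈ -0.51286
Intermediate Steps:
d(m, N) = 2 - 5*m (d(m, N) = m*(-5) + 2 = -5*m + 2 = 2 - 5*m)
u(V) = -18 (u(V) = 2 - 5*4 = 2 - 20 = -18)
r(n) = (-18 + n)/(2*n) (r(n) = (n - 18)/(n + n) = (-18 + n)/((2*n)) = (-18 + n)*(1/(2*n)) = (-18 + n)/(2*n))
-r(-10*(-5)*(-14)) = -(-18 - 10*(-5)*(-14))/(2*(-10*(-5)*(-14))) = -(-18 + 50*(-14))/(2*(50*(-14))) = -(-18 - 700)/(2*(-700)) = -(-1)*(-718)/(2*700) = -1*359/700 = -359/700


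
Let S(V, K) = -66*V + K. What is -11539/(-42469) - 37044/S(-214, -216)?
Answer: -117728102/49221571 ≈ -2.3918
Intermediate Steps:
S(V, K) = K - 66*V
-11539/(-42469) - 37044/S(-214, -216) = -11539/(-42469) - 37044/(-216 - 66*(-214)) = -11539*(-1/42469) - 37044/(-216 + 14124) = 11539/42469 - 37044/13908 = 11539/42469 - 37044*1/13908 = 11539/42469 - 3087/1159 = -117728102/49221571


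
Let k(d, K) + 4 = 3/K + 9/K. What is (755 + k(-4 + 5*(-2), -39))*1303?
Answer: 12715977/13 ≈ 9.7815e+5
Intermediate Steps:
k(d, K) = -4 + 12/K (k(d, K) = -4 + (3/K + 9/K) = -4 + 12/K)
(755 + k(-4 + 5*(-2), -39))*1303 = (755 + (-4 + 12/(-39)))*1303 = (755 + (-4 + 12*(-1/39)))*1303 = (755 + (-4 - 4/13))*1303 = (755 - 56/13)*1303 = (9759/13)*1303 = 12715977/13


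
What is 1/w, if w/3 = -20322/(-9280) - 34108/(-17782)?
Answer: 41254240/508416033 ≈ 0.081143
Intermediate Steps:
w = 508416033/41254240 (w = 3*(-20322/(-9280) - 34108/(-17782)) = 3*(-20322*(-1/9280) - 34108*(-1/17782)) = 3*(10161/4640 + 17054/8891) = 3*(169472011/41254240) = 508416033/41254240 ≈ 12.324)
1/w = 1/(508416033/41254240) = 41254240/508416033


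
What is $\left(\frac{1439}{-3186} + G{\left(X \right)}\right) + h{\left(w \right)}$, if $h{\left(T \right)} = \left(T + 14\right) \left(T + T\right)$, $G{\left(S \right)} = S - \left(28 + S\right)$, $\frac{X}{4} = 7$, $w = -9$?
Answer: $- \frac{377387}{3186} \approx -118.45$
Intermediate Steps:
$X = 28$ ($X = 4 \cdot 7 = 28$)
$G{\left(S \right)} = -28$
$h{\left(T \right)} = 2 T \left(14 + T\right)$ ($h{\left(T \right)} = \left(14 + T\right) 2 T = 2 T \left(14 + T\right)$)
$\left(\frac{1439}{-3186} + G{\left(X \right)}\right) + h{\left(w \right)} = \left(\frac{1439}{-3186} - 28\right) + 2 \left(-9\right) \left(14 - 9\right) = \left(1439 \left(- \frac{1}{3186}\right) - 28\right) + 2 \left(-9\right) 5 = \left(- \frac{1439}{3186} - 28\right) - 90 = - \frac{90647}{3186} - 90 = - \frac{377387}{3186}$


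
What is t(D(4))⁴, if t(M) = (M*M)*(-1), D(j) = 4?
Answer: 65536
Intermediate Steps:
t(M) = -M² (t(M) = M²*(-1) = -M²)
t(D(4))⁴ = (-1*4²)⁴ = (-1*16)⁴ = (-16)⁴ = 65536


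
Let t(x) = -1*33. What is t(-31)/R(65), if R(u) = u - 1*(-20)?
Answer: -33/85 ≈ -0.38824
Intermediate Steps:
R(u) = 20 + u (R(u) = u + 20 = 20 + u)
t(x) = -33
t(-31)/R(65) = -33/(20 + 65) = -33/85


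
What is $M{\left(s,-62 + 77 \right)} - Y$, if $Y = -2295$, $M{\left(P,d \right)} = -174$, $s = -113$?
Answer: $2121$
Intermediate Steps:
$M{\left(s,-62 + 77 \right)} - Y = -174 - -2295 = -174 + 2295 = 2121$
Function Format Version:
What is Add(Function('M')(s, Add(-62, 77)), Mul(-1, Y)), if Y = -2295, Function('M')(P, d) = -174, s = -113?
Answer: 2121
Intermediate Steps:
Add(Function('M')(s, Add(-62, 77)), Mul(-1, Y)) = Add(-174, Mul(-1, -2295)) = Add(-174, 2295) = 2121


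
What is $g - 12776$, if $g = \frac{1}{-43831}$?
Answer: $- \frac{559984857}{43831} \approx -12776.0$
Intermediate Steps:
$g = - \frac{1}{43831} \approx -2.2815 \cdot 10^{-5}$
$g - 12776 = - \frac{1}{43831} - 12776 = - \frac{559984857}{43831}$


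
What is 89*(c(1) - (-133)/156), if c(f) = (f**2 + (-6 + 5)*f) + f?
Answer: 25721/156 ≈ 164.88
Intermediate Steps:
c(f) = f**2 (c(f) = (f**2 - f) + f = f**2)
89*(c(1) - (-133)/156) = 89*(1**2 - (-133)/156) = 89*(1 - (-133)/156) = 89*(1 - 1*(-133/156)) = 89*(1 + 133/156) = 89*(289/156) = 25721/156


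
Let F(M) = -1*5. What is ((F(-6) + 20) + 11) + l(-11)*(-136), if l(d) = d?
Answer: 1522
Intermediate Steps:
F(M) = -5
((F(-6) + 20) + 11) + l(-11)*(-136) = ((-5 + 20) + 11) - 11*(-136) = (15 + 11) + 1496 = 26 + 1496 = 1522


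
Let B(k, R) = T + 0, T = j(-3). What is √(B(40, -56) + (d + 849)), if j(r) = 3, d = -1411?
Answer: I*√559 ≈ 23.643*I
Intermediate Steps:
T = 3
B(k, R) = 3 (B(k, R) = 3 + 0 = 3)
√(B(40, -56) + (d + 849)) = √(3 + (-1411 + 849)) = √(3 - 562) = √(-559) = I*√559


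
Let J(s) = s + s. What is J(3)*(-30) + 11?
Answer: -169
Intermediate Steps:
J(s) = 2*s
J(3)*(-30) + 11 = (2*3)*(-30) + 11 = 6*(-30) + 11 = -180 + 11 = -169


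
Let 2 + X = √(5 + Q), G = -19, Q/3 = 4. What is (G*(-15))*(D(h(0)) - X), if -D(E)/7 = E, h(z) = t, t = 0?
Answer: 570 - 285*√17 ≈ -605.08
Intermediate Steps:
h(z) = 0
Q = 12 (Q = 3*4 = 12)
D(E) = -7*E
X = -2 + √17 (X = -2 + √(5 + 12) = -2 + √17 ≈ 2.1231)
(G*(-15))*(D(h(0)) - X) = (-19*(-15))*(-7*0 - (-2 + √17)) = 285*(0 + (2 - √17)) = 285*(2 - √17) = 570 - 285*√17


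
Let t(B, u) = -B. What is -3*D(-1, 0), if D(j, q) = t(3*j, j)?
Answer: -9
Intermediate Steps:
D(j, q) = -3*j
-3*D(-1, 0) = -(-9)*(-1) = -3*3 = -9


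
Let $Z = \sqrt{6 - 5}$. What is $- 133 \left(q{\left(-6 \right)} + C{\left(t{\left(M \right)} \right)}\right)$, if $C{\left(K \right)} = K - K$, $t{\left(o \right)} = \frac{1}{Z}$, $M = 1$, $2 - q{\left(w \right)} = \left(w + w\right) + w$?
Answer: $-2660$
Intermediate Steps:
$q{\left(w \right)} = 2 - 3 w$ ($q{\left(w \right)} = 2 - \left(\left(w + w\right) + w\right) = 2 - \left(2 w + w\right) = 2 - 3 w$)
$Z = 1$ ($Z = \sqrt{1} = 1$)
$t{\left(o \right)} = 1$ ($t{\left(o \right)} = 1^{-1} = 1$)
$C{\left(K \right)} = 0$
$- 133 \left(q{\left(-6 \right)} + C{\left(t{\left(M \right)} \right)}\right) = - 133 \left(\left(2 - -18\right) + 0\right) = - 133 \left(\left(2 + 18\right) + 0\right) = - 133 \left(20 + 0\right) = \left(-133\right) 20 = -2660$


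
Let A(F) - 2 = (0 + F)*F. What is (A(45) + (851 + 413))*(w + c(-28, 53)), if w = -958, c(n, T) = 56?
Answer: -2968482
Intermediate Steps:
A(F) = 2 + F² (A(F) = 2 + (0 + F)*F = 2 + F*F = 2 + F²)
(A(45) + (851 + 413))*(w + c(-28, 53)) = ((2 + 45²) + (851 + 413))*(-958 + 56) = ((2 + 2025) + 1264)*(-902) = (2027 + 1264)*(-902) = 3291*(-902) = -2968482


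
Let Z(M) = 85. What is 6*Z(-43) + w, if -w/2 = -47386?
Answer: 95282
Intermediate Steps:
w = 94772 (w = -2*(-47386) = 94772)
6*Z(-43) + w = 6*85 + 94772 = 510 + 94772 = 95282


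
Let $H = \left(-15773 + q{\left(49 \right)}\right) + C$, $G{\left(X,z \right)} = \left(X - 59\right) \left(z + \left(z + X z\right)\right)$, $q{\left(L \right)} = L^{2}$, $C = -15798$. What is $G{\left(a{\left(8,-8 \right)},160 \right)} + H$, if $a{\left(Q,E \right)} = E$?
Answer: $35150$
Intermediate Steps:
$G{\left(X,z \right)} = \left(-59 + X\right) \left(2 z + X z\right)$
$H = -29170$ ($H = \left(-15773 + 49^{2}\right) - 15798 = \left(-15773 + 2401\right) - 15798 = -13372 - 15798 = -29170$)
$G{\left(a{\left(8,-8 \right)},160 \right)} + H = 160 \left(-118 + \left(-8\right)^{2} - -456\right) - 29170 = 160 \left(-118 + 64 + 456\right) - 29170 = 160 \cdot 402 - 29170 = 64320 - 29170 = 35150$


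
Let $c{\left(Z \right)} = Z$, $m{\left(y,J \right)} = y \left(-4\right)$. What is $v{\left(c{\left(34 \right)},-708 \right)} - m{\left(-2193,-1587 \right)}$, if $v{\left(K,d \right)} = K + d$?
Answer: $-9446$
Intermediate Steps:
$m{\left(y,J \right)} = - 4 y$
$v{\left(c{\left(34 \right)},-708 \right)} - m{\left(-2193,-1587 \right)} = \left(34 - 708\right) - \left(-4\right) \left(-2193\right) = -674 - 8772 = -9446$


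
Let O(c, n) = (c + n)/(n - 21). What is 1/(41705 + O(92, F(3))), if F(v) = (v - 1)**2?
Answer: 17/708889 ≈ 2.3981e-5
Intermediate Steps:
F(v) = (-1 + v)**2
O(c, n) = (c + n)/(-21 + n)
1/(41705 + O(92, F(3))) = 1/(41705 + (92 + (-1 + 3)**2)/(-21 + (-1 + 3)**2)) = 1/(41705 + (92 + 2**2)/(-21 + 2**2)) = 1/(41705 + (92 + 4)/(-21 + 4)) = 1/(41705 + 96/(-17)) = 1/(41705 - 1/17*96) = 1/(41705 - 96/17) = 1/(708889/17) = 17/708889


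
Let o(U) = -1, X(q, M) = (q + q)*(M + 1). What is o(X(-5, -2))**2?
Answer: 1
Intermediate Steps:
X(q, M) = 2*q*(1 + M) (X(q, M) = (2*q)*(1 + M) = 2*q*(1 + M))
o(X(-5, -2))**2 = (-1)**2 = 1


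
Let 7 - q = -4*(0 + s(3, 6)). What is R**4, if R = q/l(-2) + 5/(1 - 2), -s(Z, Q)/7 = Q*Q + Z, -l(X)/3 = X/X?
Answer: 1310796010000/81 ≈ 1.6183e+10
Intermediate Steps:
l(X) = -3 (l(X) = -3*X/X = -3*1 = -3)
s(Z, Q) = -7*Z - 7*Q**2 (s(Z, Q) = -7*(Q*Q + Z) = -7*(Q**2 + Z) = -7*(Z + Q**2) = -7*Z - 7*Q**2)
q = -1085 (q = 7 - (-4)*(0 + (-7*3 - 7*6**2)) = 7 - (-4)*(0 + (-21 - 7*36)) = 7 - (-4)*(0 + (-21 - 252)) = 7 - (-4)*(0 - 273) = 7 - (-4)*(-273) = 7 - 1*1092 = 7 - 1092 = -1085)
R = 1070/3 (R = -1085/(-3) + 5/(1 - 2) = -1085*(-1/3) + 5/(-1) = 1085/3 + 5*(-1) = 1085/3 - 5 = 1070/3 ≈ 356.67)
R**4 = (1070/3)**4 = 1310796010000/81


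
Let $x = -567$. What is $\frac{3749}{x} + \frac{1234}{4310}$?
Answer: $- \frac{7729256}{1221885} \approx -6.3257$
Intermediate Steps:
$\frac{3749}{x} + \frac{1234}{4310} = \frac{3749}{-567} + \frac{1234}{4310} = 3749 \left(- \frac{1}{567}\right) + 1234 \cdot \frac{1}{4310} = - \frac{3749}{567} + \frac{617}{2155} = - \frac{7729256}{1221885}$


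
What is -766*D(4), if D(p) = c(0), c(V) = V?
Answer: 0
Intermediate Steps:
D(p) = 0
-766*D(4) = -766*0 = 0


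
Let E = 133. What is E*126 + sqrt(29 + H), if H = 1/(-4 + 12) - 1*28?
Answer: 16758 + 3*sqrt(2)/4 ≈ 16759.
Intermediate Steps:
H = -223/8 (H = 1/8 - 28 = -223/8 ≈ -27.875)
E*126 + sqrt(29 + H) = 133*126 + sqrt(29 - 223/8) = 16758 + sqrt(9/8) = 16758 + 3*sqrt(2)/4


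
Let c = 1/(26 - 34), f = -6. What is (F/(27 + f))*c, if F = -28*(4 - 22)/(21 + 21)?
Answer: -1/14 ≈ -0.071429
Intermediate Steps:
c = -⅛ (c = 1/(-8) = -⅛ ≈ -0.12500)
F = 12 (F = -28/(42/(-18)) = -28/(42*(-1/18)) = -28/(-7/3) = -28*(-3/7) = 12)
(F/(27 + f))*c = (12/(27 - 6))*(-⅛) = (12/21)*(-⅛) = ((1/21)*12)*(-⅛) = (4/7)*(-⅛) = -1/14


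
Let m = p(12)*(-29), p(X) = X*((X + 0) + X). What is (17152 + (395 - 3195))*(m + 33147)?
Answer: 355857840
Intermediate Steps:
p(X) = 2*X**2 (p(X) = X*(X + X) = X*(2*X) = 2*X**2)
m = -8352 (m = (2*12**2)*(-29) = (2*144)*(-29) = 288*(-29) = -8352)
(17152 + (395 - 3195))*(m + 33147) = (17152 + (395 - 3195))*(-8352 + 33147) = (17152 - 2800)*24795 = 14352*24795 = 355857840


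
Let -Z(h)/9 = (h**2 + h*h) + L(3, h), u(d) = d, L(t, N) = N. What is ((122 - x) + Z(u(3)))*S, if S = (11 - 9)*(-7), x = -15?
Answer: 728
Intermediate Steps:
S = -14 (S = 2*(-7) = -14)
Z(h) = -18*h**2 - 9*h (Z(h) = -9*((h**2 + h*h) + h) = -9*((h**2 + h**2) + h) = -9*(2*h**2 + h) = -9*(h + 2*h**2) = -18*h**2 - 9*h)
((122 - x) + Z(u(3)))*S = ((122 - 1*(-15)) + 9*3*(-1 - 2*3))*(-14) = ((122 + 15) + 9*3*(-1 - 6))*(-14) = (137 + 9*3*(-7))*(-14) = (137 - 189)*(-14) = -52*(-14) = 728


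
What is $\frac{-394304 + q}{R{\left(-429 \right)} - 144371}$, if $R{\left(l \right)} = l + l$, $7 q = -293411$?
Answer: $\frac{3053539}{1016603} \approx 3.0037$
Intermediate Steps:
$q = - \frac{293411}{7}$ ($q = \frac{1}{7} \left(-293411\right) = - \frac{293411}{7} \approx -41916.0$)
$R{\left(l \right)} = 2 l$
$\frac{-394304 + q}{R{\left(-429 \right)} - 144371} = \frac{-394304 - \frac{293411}{7}}{2 \left(-429\right) - 144371} = - \frac{3053539}{7 \left(-858 - 144371\right)} = - \frac{3053539}{7 \left(-145229\right)} = \left(- \frac{3053539}{7}\right) \left(- \frac{1}{145229}\right) = \frac{3053539}{1016603}$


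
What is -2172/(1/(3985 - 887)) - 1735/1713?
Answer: -11526532063/1713 ≈ -6.7289e+6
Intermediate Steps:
-2172/(1/(3985 - 887)) - 1735/1713 = -2172/(1/3098) - 1735*1/1713 = -2172/1/3098 - 1735/1713 = -2172*3098 - 1735/1713 = -6728856 - 1735/1713 = -11526532063/1713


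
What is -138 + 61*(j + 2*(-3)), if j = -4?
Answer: -748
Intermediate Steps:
-138 + 61*(j + 2*(-3)) = -138 + 61*(-4 + 2*(-3)) = -138 + 61*(-4 - 6) = -138 + 61*(-10) = -138 - 610 = -748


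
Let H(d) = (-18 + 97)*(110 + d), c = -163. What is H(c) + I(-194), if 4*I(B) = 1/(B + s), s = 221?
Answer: -452195/108 ≈ -4187.0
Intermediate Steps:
I(B) = 1/(4*(221 + B)) (I(B) = 1/(4*(B + 221)) = 1/(4*(221 + B)))
H(d) = 8690 + 79*d (H(d) = 79*(110 + d) = 8690 + 79*d)
H(c) + I(-194) = (8690 + 79*(-163)) + 1/(4*(221 - 194)) = (8690 - 12877) + (¼)/27 = -4187 + (¼)*(1/27) = -4187 + 1/108 = -452195/108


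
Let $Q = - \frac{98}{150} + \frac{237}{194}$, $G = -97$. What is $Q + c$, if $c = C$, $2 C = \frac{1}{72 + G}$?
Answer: $\frac{3989}{7275} \approx 0.54832$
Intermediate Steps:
$C = - \frac{1}{50}$ ($C = \frac{1}{2 \left(72 - 97\right)} = \frac{1}{2 \left(-25\right)} = \frac{1}{2} \left(- \frac{1}{25}\right) = - \frac{1}{50} \approx -0.02$)
$c = - \frac{1}{50} \approx -0.02$
$Q = \frac{8269}{14550}$ ($Q = \left(-98\right) \frac{1}{150} + 237 \cdot \frac{1}{194} = - \frac{49}{75} + \frac{237}{194} = \frac{8269}{14550} \approx 0.56832$)
$Q + c = \frac{8269}{14550} - \frac{1}{50} = \frac{3989}{7275}$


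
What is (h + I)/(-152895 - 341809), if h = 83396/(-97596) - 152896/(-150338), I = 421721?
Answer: -386728518213011/453655547504712 ≈ -0.85247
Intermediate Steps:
h = 298056271/1834048431 (h = 83396*(-1/97596) - 152896*(-1/150338) = -20849/24399 + 76448/75169 = 298056271/1834048431 ≈ 0.16251)
(h + I)/(-152895 - 341809) = (298056271/1834048431 + 421721)/(-152895 - 341809) = (773457036426022/1834048431)/(-494704) = (773457036426022/1834048431)*(-1/494704) = -386728518213011/453655547504712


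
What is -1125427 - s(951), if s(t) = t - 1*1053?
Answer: -1125325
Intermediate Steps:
s(t) = -1053 + t (s(t) = t - 1053 = -1053 + t)
-1125427 - s(951) = -1125427 - (-1053 + 951) = -1125427 - 1*(-102) = -1125427 + 102 = -1125325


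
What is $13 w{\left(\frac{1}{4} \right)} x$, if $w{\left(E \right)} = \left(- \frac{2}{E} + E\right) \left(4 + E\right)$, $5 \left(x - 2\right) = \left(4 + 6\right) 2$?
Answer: $- \frac{20553}{8} \approx -2569.1$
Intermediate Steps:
$x = 6$ ($x = 2 + \frac{\left(4 + 6\right) 2}{5} = 2 + \frac{10 \cdot 2}{5} = 2 + \frac{1}{5} \cdot 20 = 2 + 4 = 6$)
$w{\left(E \right)} = \left(4 + E\right) \left(E - \frac{2}{E}\right)$ ($w{\left(E \right)} = \left(E - \frac{2}{E}\right) \left(4 + E\right) = \left(4 + E\right) \left(E - \frac{2}{E}\right)$)
$13 w{\left(\frac{1}{4} \right)} x = 13 \left(-2 + \left(\frac{1}{4}\right)^{2} - \frac{8}{\frac{1}{4}} + \frac{4}{4}\right) 6 = 13 \left(-2 + \left(\frac{1}{4}\right)^{2} - 8 \frac{1}{\frac{1}{4}} + 4 \cdot \frac{1}{4}\right) 6 = 13 \left(-2 + \frac{1}{16} - 32 + 1\right) 6 = 13 \left(- \frac{527}{16}\right) 6 = \left(- \frac{6851}{16}\right) 6 = - \frac{20553}{8}$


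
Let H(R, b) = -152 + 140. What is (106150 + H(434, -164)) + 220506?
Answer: 326644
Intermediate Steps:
H(R, b) = -12
(106150 + H(434, -164)) + 220506 = (106150 - 12) + 220506 = 106138 + 220506 = 326644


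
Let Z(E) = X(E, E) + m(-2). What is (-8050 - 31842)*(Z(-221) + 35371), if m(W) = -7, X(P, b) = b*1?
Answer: -1401924556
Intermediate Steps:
X(P, b) = b
Z(E) = -7 + E (Z(E) = E - 7 = -7 + E)
(-8050 - 31842)*(Z(-221) + 35371) = (-8050 - 31842)*((-7 - 221) + 35371) = -39892*(-228 + 35371) = -39892*35143 = -1401924556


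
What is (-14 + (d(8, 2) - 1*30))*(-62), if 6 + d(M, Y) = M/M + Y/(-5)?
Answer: 15314/5 ≈ 3062.8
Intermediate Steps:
d(M, Y) = -5 - Y/5 (d(M, Y) = -6 + (M/M + Y/(-5)) = -6 + (1 + Y*(-1/5)) = -6 + (1 - Y/5) = -5 - Y/5)
(-14 + (d(8, 2) - 1*30))*(-62) = (-14 + ((-5 - 1/5*2) - 1*30))*(-62) = (-14 + ((-5 - 2/5) - 30))*(-62) = (-14 + (-27/5 - 30))*(-62) = (-14 - 177/5)*(-62) = -247/5*(-62) = 15314/5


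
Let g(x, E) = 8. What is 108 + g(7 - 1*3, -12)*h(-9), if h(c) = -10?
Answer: 28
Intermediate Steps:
108 + g(7 - 1*3, -12)*h(-9) = 108 + 8*(-10) = 108 - 80 = 28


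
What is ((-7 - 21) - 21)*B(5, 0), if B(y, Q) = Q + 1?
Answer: -49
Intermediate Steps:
B(y, Q) = 1 + Q
((-7 - 21) - 21)*B(5, 0) = ((-7 - 21) - 21)*(1 + 0) = (-28 - 21)*1 = -49*1 = -49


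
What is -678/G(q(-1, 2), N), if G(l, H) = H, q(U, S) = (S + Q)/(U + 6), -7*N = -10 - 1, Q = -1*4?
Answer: -4746/11 ≈ -431.45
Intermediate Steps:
Q = -4
N = 11/7 (N = -(-10 - 1)/7 = -1/7*(-11) = 11/7 ≈ 1.5714)
q(U, S) = (-4 + S)/(6 + U) (q(U, S) = (S - 4)/(U + 6) = (-4 + S)/(6 + U))
-678/G(q(-1, 2), N) = -678/11/7 = -678*7/11 = -4746/11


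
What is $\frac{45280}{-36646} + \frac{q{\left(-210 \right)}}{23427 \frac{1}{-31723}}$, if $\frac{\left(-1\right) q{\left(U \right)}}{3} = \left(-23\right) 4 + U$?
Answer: $- \frac{175717475518}{143084307} \approx -1228.1$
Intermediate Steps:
$q{\left(U \right)} = 276 - 3 U$ ($q{\left(U \right)} = - 3 \left(\left(-23\right) 4 + U\right) = - 3 \left(-92 + U\right) = 276 - 3 U$)
$\frac{45280}{-36646} + \frac{q{\left(-210 \right)}}{23427 \frac{1}{-31723}} = \frac{45280}{-36646} + \frac{276 - -630}{23427 \frac{1}{-31723}} = 45280 \left(- \frac{1}{36646}\right) + \frac{276 + 630}{23427 \left(- \frac{1}{31723}\right)} = - \frac{22640}{18323} + \frac{906}{- \frac{23427}{31723}} = - \frac{22640}{18323} + 906 \left(- \frac{31723}{23427}\right) = - \frac{22640}{18323} - \frac{9580346}{7809} = - \frac{175717475518}{143084307}$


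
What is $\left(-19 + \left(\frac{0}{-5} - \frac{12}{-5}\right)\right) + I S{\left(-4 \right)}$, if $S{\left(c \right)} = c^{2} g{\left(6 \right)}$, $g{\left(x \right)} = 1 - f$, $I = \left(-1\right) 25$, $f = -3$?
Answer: $- \frac{8083}{5} \approx -1616.6$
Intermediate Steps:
$I = -25$
$g{\left(x \right)} = 4$ ($g{\left(x \right)} = 1 - -3 = 1 + 3 = 4$)
$S{\left(c \right)} = 4 c^{2}$ ($S{\left(c \right)} = c^{2} \cdot 4 = 4 c^{2}$)
$\left(-19 + \left(\frac{0}{-5} - \frac{12}{-5}\right)\right) + I S{\left(-4 \right)} = \left(-19 + \left(\frac{0}{-5} - \frac{12}{-5}\right)\right) - 25 \cdot 4 \left(-4\right)^{2} = \left(-19 + \left(0 \left(- \frac{1}{5}\right) - - \frac{12}{5}\right)\right) - 25 \cdot 4 \cdot 16 = \left(-19 + \left(0 + \frac{12}{5}\right)\right) - 1600 = \left(-19 + \frac{12}{5}\right) - 1600 = - \frac{83}{5} - 1600 = - \frac{8083}{5}$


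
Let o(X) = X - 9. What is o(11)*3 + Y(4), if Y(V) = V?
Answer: 10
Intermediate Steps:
o(X) = -9 + X
o(11)*3 + Y(4) = (-9 + 11)*3 + 4 = 2*3 + 4 = 6 + 4 = 10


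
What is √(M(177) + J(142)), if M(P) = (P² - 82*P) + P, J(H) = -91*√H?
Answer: √(16992 - 91*√142) ≈ 126.13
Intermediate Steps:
M(P) = P² - 81*P
√(M(177) + J(142)) = √(177*(-81 + 177) - 91*√142) = √(177*96 - 91*√142) = √(16992 - 91*√142)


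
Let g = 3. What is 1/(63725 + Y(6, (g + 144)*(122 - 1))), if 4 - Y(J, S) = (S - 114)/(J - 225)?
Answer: 73/4658108 ≈ 1.5672e-5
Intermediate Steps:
Y(J, S) = 4 - (-114 + S)/(-225 + J) (Y(J, S) = 4 - (S - 114)/(J - 225) = 4 - (-114 + S)/(-225 + J))
1/(63725 + Y(6, (g + 144)*(122 - 1))) = 1/(63725 + (-786 - (3 + 144)*(122 - 1) + 4*6)/(-225 + 6)) = 1/(63725 + (-786 - 147*121 + 24)/(-219)) = 1/(63725 - (-786 - 1*17787 + 24)/219) = 1/(63725 - (-786 - 17787 + 24)/219) = 1/(63725 - 1/219*(-18549)) = 1/(63725 + 6183/73) = 1/(4658108/73) = 73/4658108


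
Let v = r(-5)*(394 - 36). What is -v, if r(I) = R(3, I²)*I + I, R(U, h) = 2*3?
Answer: 12530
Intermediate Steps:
R(U, h) = 6
r(I) = 7*I (r(I) = 6*I + I = 7*I)
v = -12530 (v = (7*(-5))*(394 - 36) = -35*358 = -12530)
-v = -1*(-12530) = 12530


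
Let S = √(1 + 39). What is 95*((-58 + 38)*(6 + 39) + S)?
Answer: -85500 + 190*√10 ≈ -84899.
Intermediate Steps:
S = 2*√10 (S = √40 = 2*√10 ≈ 6.3246)
95*((-58 + 38)*(6 + 39) + S) = 95*((-58 + 38)*(6 + 39) + 2*√10) = 95*(-20*45 + 2*√10) = 95*(-900 + 2*√10) = -85500 + 190*√10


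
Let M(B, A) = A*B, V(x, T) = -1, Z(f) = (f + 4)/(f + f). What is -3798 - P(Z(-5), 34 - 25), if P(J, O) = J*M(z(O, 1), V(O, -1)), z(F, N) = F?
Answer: -37971/10 ≈ -3797.1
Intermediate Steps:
Z(f) = (4 + f)/(2*f) (Z(f) = (4 + f)/((2*f)) = (4 + f)*(1/(2*f)) = (4 + f)/(2*f))
P(J, O) = -J*O (P(J, O) = J*(-O) = -J*O)
-3798 - P(Z(-5), 34 - 25) = -3798 - (-1)*(½)*(4 - 5)/(-5)*(34 - 25) = -3798 - (-1)*(½)*(-⅕)*(-1)*9 = -3798 - (-1)*9/10 = -3798 - 1*(-9/10) = -3798 + 9/10 = -37971/10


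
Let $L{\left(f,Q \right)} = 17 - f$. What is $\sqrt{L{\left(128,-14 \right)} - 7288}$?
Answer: $7 i \sqrt{151} \approx 86.017 i$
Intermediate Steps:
$\sqrt{L{\left(128,-14 \right)} - 7288} = \sqrt{\left(17 - 128\right) - 7288} = \sqrt{-111 - 7288} = \sqrt{-7399} = 7 i \sqrt{151}$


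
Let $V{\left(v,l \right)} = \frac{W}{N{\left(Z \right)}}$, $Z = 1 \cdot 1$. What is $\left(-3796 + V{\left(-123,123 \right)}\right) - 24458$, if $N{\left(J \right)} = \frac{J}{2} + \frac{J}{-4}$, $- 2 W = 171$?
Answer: $-28596$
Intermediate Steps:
$W = - \frac{171}{2}$ ($W = \left(- \frac{1}{2}\right) 171 = - \frac{171}{2} \approx -85.5$)
$Z = 1$
$N{\left(J \right)} = \frac{J}{4}$ ($N{\left(J \right)} = J \frac{1}{2} + J \left(- \frac{1}{4}\right) = \frac{J}{2} - \frac{J}{4} = \frac{J}{4}$)
$V{\left(v,l \right)} = -342$ ($V{\left(v,l \right)} = - \frac{171}{2 \cdot \frac{1}{4} \cdot 1} = - \frac{171 \frac{1}{\frac{1}{4}}}{2} = \left(- \frac{171}{2}\right) 4 = -342$)
$\left(-3796 + V{\left(-123,123 \right)}\right) - 24458 = \left(-3796 - 342\right) - 24458 = -4138 - 24458 = -28596$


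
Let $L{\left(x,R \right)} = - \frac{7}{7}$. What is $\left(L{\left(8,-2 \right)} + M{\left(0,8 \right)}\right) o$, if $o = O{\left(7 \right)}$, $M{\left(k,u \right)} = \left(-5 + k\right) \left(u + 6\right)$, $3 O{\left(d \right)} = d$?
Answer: $- \frac{497}{3} \approx -165.67$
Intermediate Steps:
$O{\left(d \right)} = \frac{d}{3}$
$M{\left(k,u \right)} = \left(-5 + k\right) \left(6 + u\right)$
$L{\left(x,R \right)} = -1$ ($L{\left(x,R \right)} = \left(-7\right) \frac{1}{7} = -1$)
$o = \frac{7}{3}$ ($o = \frac{1}{3} \cdot 7 = \frac{7}{3} \approx 2.3333$)
$\left(L{\left(8,-2 \right)} + M{\left(0,8 \right)}\right) o = \left(-1 + \left(-30 - 40 + 6 \cdot 0 + 0 \cdot 8\right)\right) \frac{7}{3} = \left(-1 + \left(-30 - 40 + 0 + 0\right)\right) \frac{7}{3} = \left(-1 - 70\right) \frac{7}{3} = \left(-71\right) \frac{7}{3} = - \frac{497}{3}$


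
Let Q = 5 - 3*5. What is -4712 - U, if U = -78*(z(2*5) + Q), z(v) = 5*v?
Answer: -1592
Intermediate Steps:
Q = -10 (Q = 5 - 15 = -10)
U = -3120 (U = -78*(5*(2*5) - 10) = -78*(5*10 - 10) = -78*(50 - 10) = -78*40 = -3120)
-4712 - U = -4712 - 1*(-3120) = -4712 + 3120 = -1592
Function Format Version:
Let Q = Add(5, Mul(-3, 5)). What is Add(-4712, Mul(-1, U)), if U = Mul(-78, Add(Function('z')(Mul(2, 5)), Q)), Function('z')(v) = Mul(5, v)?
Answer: -1592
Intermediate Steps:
Q = -10 (Q = Add(5, -15) = -10)
U = -3120 (U = Mul(-78, Add(Mul(5, Mul(2, 5)), -10)) = Mul(-78, Add(Mul(5, 10), -10)) = Mul(-78, Add(50, -10)) = Mul(-78, 40) = -3120)
Add(-4712, Mul(-1, U)) = Add(-4712, Mul(-1, -3120)) = Add(-4712, 3120) = -1592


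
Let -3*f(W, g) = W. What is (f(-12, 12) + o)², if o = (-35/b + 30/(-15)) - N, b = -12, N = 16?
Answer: 17689/144 ≈ 122.84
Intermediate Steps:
f(W, g) = -W/3
o = -181/12 (o = (-35/(-12) + 30/(-15)) - 1*16 = (-35*(-1/12) + 30*(-1/15)) - 16 = (35/12 - 2) - 16 = 11/12 - 16 = -181/12 ≈ -15.083)
(f(-12, 12) + o)² = (-⅓*(-12) - 181/12)² = (4 - 181/12)² = (-133/12)² = 17689/144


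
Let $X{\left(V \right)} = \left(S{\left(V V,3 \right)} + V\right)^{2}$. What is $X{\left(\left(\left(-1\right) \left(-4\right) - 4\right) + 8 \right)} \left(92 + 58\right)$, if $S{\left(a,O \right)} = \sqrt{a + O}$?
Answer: $19650 + 2400 \sqrt{67} \approx 39295.0$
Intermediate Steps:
$S{\left(a,O \right)} = \sqrt{O + a}$
$X{\left(V \right)} = \left(V + \sqrt{3 + V^{2}}\right)^{2}$ ($X{\left(V \right)} = \left(\sqrt{3 + V V} + V\right)^{2} = \left(\sqrt{3 + V^{2}} + V\right)^{2} = \left(V + \sqrt{3 + V^{2}}\right)^{2}$)
$X{\left(\left(\left(-1\right) \left(-4\right) - 4\right) + 8 \right)} \left(92 + 58\right) = \left(\left(\left(\left(-1\right) \left(-4\right) - 4\right) + 8\right) + \sqrt{3 + \left(\left(\left(-1\right) \left(-4\right) - 4\right) + 8\right)^{2}}\right)^{2} \left(92 + 58\right) = \left(\left(\left(4 - 4\right) + 8\right) + \sqrt{3 + \left(\left(4 - 4\right) + 8\right)^{2}}\right)^{2} \cdot 150 = \left(\left(0 + 8\right) + \sqrt{3 + \left(0 + 8\right)^{2}}\right)^{2} \cdot 150 = \left(8 + \sqrt{3 + 8^{2}}\right)^{2} \cdot 150 = \left(8 + \sqrt{3 + 64}\right)^{2} \cdot 150 = \left(8 + \sqrt{67}\right)^{2} \cdot 150 = 150 \left(8 + \sqrt{67}\right)^{2}$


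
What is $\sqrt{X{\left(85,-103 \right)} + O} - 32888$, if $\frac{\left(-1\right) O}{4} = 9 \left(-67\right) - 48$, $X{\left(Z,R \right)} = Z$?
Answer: $-32888 + \sqrt{2689} \approx -32836.0$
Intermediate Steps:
$O = 2604$ ($O = - 4 \left(9 \left(-67\right) - 48\right) = - 4 \left(-603 - 48\right) = \left(-4\right) \left(-651\right) = 2604$)
$\sqrt{X{\left(85,-103 \right)} + O} - 32888 = \sqrt{85 + 2604} - 32888 = \sqrt{2689} - 32888 = -32888 + \sqrt{2689}$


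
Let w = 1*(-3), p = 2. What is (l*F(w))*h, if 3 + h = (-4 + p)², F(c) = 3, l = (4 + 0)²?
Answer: 48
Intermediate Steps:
l = 16 (l = 4² = 16)
w = -3
h = 1 (h = -3 + (-4 + 2)² = -3 + (-2)² = -3 + 4 = 1)
(l*F(w))*h = (16*3)*1 = 48*1 = 48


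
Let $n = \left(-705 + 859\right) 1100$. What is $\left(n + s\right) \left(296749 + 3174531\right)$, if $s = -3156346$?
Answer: $-10368525910880$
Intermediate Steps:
$n = 169400$ ($n = 154 \cdot 1100 = 169400$)
$\left(n + s\right) \left(296749 + 3174531\right) = \left(169400 - 3156346\right) \left(296749 + 3174531\right) = \left(-2986946\right) 3471280 = -10368525910880$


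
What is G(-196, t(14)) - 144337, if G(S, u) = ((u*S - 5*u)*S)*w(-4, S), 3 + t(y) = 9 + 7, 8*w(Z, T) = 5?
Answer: 351511/2 ≈ 1.7576e+5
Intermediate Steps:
w(Z, T) = 5/8 (w(Z, T) = (1/8)*5 = 5/8)
t(y) = 13 (t(y) = -3 + (9 + 7) = -3 + 16 = 13)
G(S, u) = 5*S*(-5*u + S*u)/8 (G(S, u) = ((u*S - 5*u)*S)*(5/8) = ((S*u - 5*u)*S)*(5/8) = ((-5*u + S*u)*S)*(5/8) = (S*(-5*u + S*u))*(5/8) = 5*S*(-5*u + S*u)/8)
G(-196, t(14)) - 144337 = (5/8)*(-196)*13*(-5 - 196) - 144337 = (5/8)*(-196)*13*(-201) - 144337 = 640185/2 - 144337 = 351511/2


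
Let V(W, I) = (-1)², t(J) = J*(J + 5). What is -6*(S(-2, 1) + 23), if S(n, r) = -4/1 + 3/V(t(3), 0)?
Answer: -132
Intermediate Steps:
t(J) = J*(5 + J)
V(W, I) = 1
S(n, r) = -1 (S(n, r) = -4/1 + 3/1 = -4*1 + 3*1 = -4 + 3 = -1)
-6*(S(-2, 1) + 23) = -6*(-1 + 23) = -6*22 = -132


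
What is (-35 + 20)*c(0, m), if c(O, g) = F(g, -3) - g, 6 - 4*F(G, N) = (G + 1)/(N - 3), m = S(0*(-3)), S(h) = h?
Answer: -185/8 ≈ -23.125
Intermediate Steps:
m = 0 (m = 0*(-3) = 0)
F(G, N) = 3/2 - (1 + G)/(4*(-3 + N)) (F(G, N) = 3/2 - (G + 1)/(4*(N - 3)) = 3/2 - (1 + G)/(4*(-3 + N)))
c(O, g) = 37/24 - 23*g/24 (c(O, g) = (-19 - g + 6*(-3))/(4*(-3 - 3)) - g = (1/4)*(-19 - g - 18)/(-6) - g = (1/4)*(-1/6)*(-37 - g) - g = (37/24 + g/24) - g = 37/24 - 23*g/24)
(-35 + 20)*c(0, m) = (-35 + 20)*(37/24 - 23/24*0) = -15*(37/24 + 0) = -15*37/24 = -185/8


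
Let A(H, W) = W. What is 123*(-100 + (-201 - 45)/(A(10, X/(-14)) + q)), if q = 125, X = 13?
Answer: -2420968/193 ≈ -12544.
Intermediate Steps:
123*(-100 + (-201 - 45)/(A(10, X/(-14)) + q)) = 123*(-100 + (-201 - 45)/(13/(-14) + 125)) = 123*(-100 - 246/(13*(-1/14) + 125)) = 123*(-100 - 246/(-13/14 + 125)) = 123*(-100 - 246/1737/14) = 123*(-100 - 246*14/1737) = 123*(-100 - 1148/579) = 123*(-59048/579) = -2420968/193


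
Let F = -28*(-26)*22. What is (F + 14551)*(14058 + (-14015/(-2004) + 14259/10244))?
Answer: 367782767189807/855374 ≈ 4.2997e+8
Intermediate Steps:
F = 16016 (F = 728*22 = 16016)
(F + 14551)*(14058 + (-14015/(-2004) + 14259/10244)) = (16016 + 14551)*(14058 + (-14015/(-2004) + 14259/10244)) = 30567*(14058 + (-14015*(-1/2004) + 14259*(1/10244))) = 30567*(14058 + (14015/2004 + 14259/10244)) = 30567*(14058 + 21518087/2566122) = 30567*(36096061163/2566122) = 367782767189807/855374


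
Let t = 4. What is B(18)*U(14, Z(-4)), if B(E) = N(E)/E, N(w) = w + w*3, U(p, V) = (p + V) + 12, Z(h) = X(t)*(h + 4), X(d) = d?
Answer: 104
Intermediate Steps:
Z(h) = 16 + 4*h (Z(h) = 4*(h + 4) = 4*(4 + h) = 16 + 4*h)
U(p, V) = 12 + V + p (U(p, V) = (V + p) + 12 = 12 + V + p)
N(w) = 4*w (N(w) = w + 3*w = 4*w)
B(E) = 4 (B(E) = (4*E)/E = 4)
B(18)*U(14, Z(-4)) = 4*(12 + (16 + 4*(-4)) + 14) = 4*(12 + (16 - 16) + 14) = 4*(12 + 0 + 14) = 4*26 = 104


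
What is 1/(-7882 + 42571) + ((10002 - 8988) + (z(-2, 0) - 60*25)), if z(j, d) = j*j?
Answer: -16720097/34689 ≈ -482.00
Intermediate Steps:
z(j, d) = j**2
1/(-7882 + 42571) + ((10002 - 8988) + (z(-2, 0) - 60*25)) = 1/(-7882 + 42571) + ((10002 - 8988) + ((-2)**2 - 60*25)) = 1/34689 + (1014 + (4 - 1500)) = 1/34689 + (1014 - 1496) = 1/34689 - 482 = -16720097/34689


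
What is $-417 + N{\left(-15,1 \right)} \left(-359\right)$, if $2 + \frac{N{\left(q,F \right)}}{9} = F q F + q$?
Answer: $102975$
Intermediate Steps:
$N{\left(q,F \right)} = -18 + 9 q + 9 q F^{2}$ ($N{\left(q,F \right)} = -18 + 9 \left(F q F + q\right) = -18 + 9 \left(q F^{2} + q\right) = -18 + 9 \left(q + q F^{2}\right) = -18 + \left(9 q + 9 q F^{2}\right) = -18 + 9 q + 9 q F^{2}$)
$-417 + N{\left(-15,1 \right)} \left(-359\right) = -417 + \left(-18 + 9 \left(-15\right) + 9 \left(-15\right) 1^{2}\right) \left(-359\right) = -417 + \left(-18 - 135 + 9 \left(-15\right) 1\right) \left(-359\right) = -417 + \left(-18 - 135 - 135\right) \left(-359\right) = -417 - -103392 = -417 + 103392 = 102975$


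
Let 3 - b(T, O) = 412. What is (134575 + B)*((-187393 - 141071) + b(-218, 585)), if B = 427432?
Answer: -184828928111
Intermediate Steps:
b(T, O) = -409 (b(T, O) = 3 - 1*412 = 3 - 412 = -409)
(134575 + B)*((-187393 - 141071) + b(-218, 585)) = (134575 + 427432)*((-187393 - 141071) - 409) = 562007*(-328464 - 409) = 562007*(-328873) = -184828928111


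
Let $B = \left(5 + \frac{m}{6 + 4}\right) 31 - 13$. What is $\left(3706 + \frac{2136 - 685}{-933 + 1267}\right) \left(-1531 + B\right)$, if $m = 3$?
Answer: $- \frac{3419600247}{668} \approx -5.1192 \cdot 10^{6}$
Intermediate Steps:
$B = \frac{1513}{10}$ ($B = \left(5 + \frac{3}{6 + 4}\right) 31 - 13 = \left(5 + \frac{3}{10}\right) 31 - 13 = \frac{53}{10} \cdot 31 - 13 = \frac{1643}{10} - 13 = \frac{1513}{10} \approx 151.3$)
$\left(3706 + \frac{2136 - 685}{-933 + 1267}\right) \left(-1531 + B\right) = \left(3706 + \frac{2136 - 685}{-933 + 1267}\right) \left(-1531 + \frac{1513}{10}\right) = \left(3706 + \frac{1451}{334}\right) \left(- \frac{13797}{10}\right) = \frac{1239255}{334} \left(- \frac{13797}{10}\right) = - \frac{3419600247}{668}$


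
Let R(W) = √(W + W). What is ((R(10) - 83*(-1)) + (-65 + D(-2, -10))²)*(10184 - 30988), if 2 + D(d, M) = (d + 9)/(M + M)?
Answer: -9609414409/100 - 41608*√5 ≈ -9.6187e+7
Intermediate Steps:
R(W) = √2*√W (R(W) = √(2*W) = √2*√W)
D(d, M) = -2 + (9 + d)/(2*M) (D(d, M) = -2 + (d + 9)/(M + M) = -2 + (9 + d)/((2*M)) = -2 + (9 + d)*(1/(2*M)) = -2 + (9 + d)/(2*M))
((R(10) - 83*(-1)) + (-65 + D(-2, -10))²)*(10184 - 30988) = ((√2*√10 - 83*(-1)) + (-65 + (½)*(9 - 2 - 4*(-10))/(-10))²)*(10184 - 30988) = ((2*√5 + 83) + (-65 + (½)*(-⅒)*(9 - 2 + 40))²)*(-20804) = ((83 + 2*√5) + (-65 + (½)*(-⅒)*47)²)*(-20804) = ((83 + 2*√5) + (-65 - 47/20)²)*(-20804) = ((83 + 2*√5) + (-1347/20)²)*(-20804) = ((83 + 2*√5) + 1814409/400)*(-20804) = (1847609/400 + 2*√5)*(-20804) = -9609414409/100 - 41608*√5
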